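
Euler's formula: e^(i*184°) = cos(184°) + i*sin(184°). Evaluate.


cos(184°) = -0.9976
sin(184°) = -0.0698

e^(i*184°) = -0.9976 - 0.0698i


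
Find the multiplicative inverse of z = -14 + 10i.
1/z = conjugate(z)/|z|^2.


|z|^2 = 196+100 = 296
1/z = (-14 - 10i)/296

1/z = -0.0473 - 0.0338i


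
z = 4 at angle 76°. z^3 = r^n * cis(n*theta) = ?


r^3 = 4^3 = 64
n*theta = 3*76° = 228° = 228° (mod 360)
a = 64*cos(228°) = -42.8244
b = 64*sin(228°) = -47.5613

64 cis(228°) = -42.8244 - 47.5613i


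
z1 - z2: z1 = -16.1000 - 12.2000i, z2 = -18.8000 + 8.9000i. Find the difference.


Real: -16.1 + 18.8 = 2.7
Imag: -12.2 - 8.9 = -21.1

2.7000 - 21.1000i


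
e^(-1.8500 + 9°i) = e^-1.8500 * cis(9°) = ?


e^-1.8500 = 0.1572
cos(9°) = 0.9877
sin(9°) = 0.1564
Real = 0.1572*0.9877 = 0.1553
Imag = 0.1572*0.1564 = 0.0246

0.1553 + 0.0246i


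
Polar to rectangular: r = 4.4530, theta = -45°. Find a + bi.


a = 4.4530*cos(-45°) = 4.4530*0.7071 = 3.1487
b = 4.4530*sin(-45°) = 4.4530*(-0.7071) = -3.1487

3.1487 - 3.1487i


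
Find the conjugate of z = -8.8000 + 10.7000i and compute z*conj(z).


z_bar = -8.8000 - 10.7000i
z*z_bar = (-8.8)^2 + 10.7^2 = 77.44 + 114.49 = 191.93

z_bar = -8.8000 - 10.7000i, z*z_bar = 191.93


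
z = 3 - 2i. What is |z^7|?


|z| = sqrt(9+4) = sqrt(13) = 3.6056
|z^7| = |z|^7 = (sqrt(13))^7 = 13^3 * sqrt(13) = 2197*sqrt(13)

|z^7| = 2197*sqrt(13) ≈ 7921.3962


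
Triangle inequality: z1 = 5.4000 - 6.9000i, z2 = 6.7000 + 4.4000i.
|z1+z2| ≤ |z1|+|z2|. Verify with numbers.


|z1| = sqrt(5.4^2 + (-6.9)^2) = sqrt(76.77) = 8.7618
|z2| = sqrt(6.7^2 + 4.4^2) = sqrt(64.25) = 8.0156
z1+z2 = 12.1000 - 2.5000i
|z1+z2| = sqrt(152.66) = 12.3556
|z1|+|z2| = 8.7618 + 8.0156 = 16.7774

|z1+z2| = 12.3556 ≤ |z1|+|z2| = 16.7774 (verified)


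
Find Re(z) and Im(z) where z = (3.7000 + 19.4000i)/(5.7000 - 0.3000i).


Multiply by conjugate: (3.7000 + 19.4000i)(5.7000 + 0.3000i) / (5.7^2 + (-0.3)^2)
Numerator real = 3.7*5.7 + 19.4*(-0.3) = 15.27
Numerator imag = 19.4*5.7 - 3.7*(-0.3) = 111.69
Denominator = 32.58
Re(z) = 15.27/32.58 = 0.4687
Im(z) = 111.69/32.58 = 3.4282

Re(z) = 0.4687, Im(z) = 3.4282


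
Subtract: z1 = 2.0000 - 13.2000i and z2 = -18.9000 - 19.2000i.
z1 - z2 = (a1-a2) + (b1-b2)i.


Real: 2 + 18.9 = 20.9
Imag: -13.2 + 19.2 = 6

20.9000 + 6.0000i


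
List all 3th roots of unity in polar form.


The 3th roots of unity are cis(360k/3°) for k=0..2
Angle step = 360/3 = 120°
Primitive root: cis(120°)
Primitive root = -0.5000 + 0.8660i

3 roots at angles: 0°, 120°, 240°


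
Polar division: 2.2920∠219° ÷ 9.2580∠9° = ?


r = 2.2920 / 9.2580 = 0.2476
theta = 219° - 9° = 210° = 210° (mod 360)

0.2476 cis(210°)


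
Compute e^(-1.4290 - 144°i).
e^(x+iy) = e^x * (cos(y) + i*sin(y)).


e^-1.4290 = 0.2395
cos(-144°) = -0.809
sin(-144°) = -0.5878
Real = 0.2395*(-0.809) = -0.1938
Imag = 0.2395*(-0.5878) = -0.1408

-0.1938 - 0.1408i


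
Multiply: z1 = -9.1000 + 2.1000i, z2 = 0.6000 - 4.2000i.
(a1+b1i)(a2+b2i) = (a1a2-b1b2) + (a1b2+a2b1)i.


Real = -9.1*0.6 - 2.1*(-4.2) = -5.46 - (-8.82) = 3.36
Imag = -9.1*(-4.2) + 0.6*2.1 = 38.22 + 1.26 = 39.48

3.3600 + 39.4800i


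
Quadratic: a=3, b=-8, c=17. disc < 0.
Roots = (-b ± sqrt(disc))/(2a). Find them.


disc = (-8)^2 - 4*3*17 = 64 - 204 = -140
sqrt(|disc|) = sqrt(140) = 11.8322
Real part = 8/(2*3) = 1.3333
Imag part = 11.8322/(2*3) = 1.9720

1.3333 ± 1.9720i


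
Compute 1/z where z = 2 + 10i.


|z|^2 = 4+100 = 104
1/z = (2 - 10i)/104

1/z = 0.0192 - 0.0962i


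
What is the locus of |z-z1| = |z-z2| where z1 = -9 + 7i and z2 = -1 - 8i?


Equal distances means the locus is the perpendicular bisector of z1 and z2.
Midpoint = ((-9+(-1))/2, (7+(-8))/2) = (-5.0000, -0.5000)

Perpendicular bisector through (-5.0000, -0.5000)


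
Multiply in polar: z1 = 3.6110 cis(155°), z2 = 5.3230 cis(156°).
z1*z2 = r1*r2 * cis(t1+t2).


r = 3.6110 * 5.3230 = 19.2214
theta = 155° + 156° = 311° = 311° (mod 360)

19.2214 cis(311°)


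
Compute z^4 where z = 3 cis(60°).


r^4 = 3^4 = 81
n*theta = 4*60° = 240° = 240° (mod 360)
a = 81*cos(240°) = -40.5000
b = 81*sin(240°) = -70.1481

81 cis(240°) = -40.5000 - 70.1481i


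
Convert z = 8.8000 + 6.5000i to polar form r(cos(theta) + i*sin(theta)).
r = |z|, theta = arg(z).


r = sqrt(77.44+42.25) = sqrt(119.69) = 10.9403
theta = atan2(6.5, 8.8) = 36.4509 degrees

r = 10.9403, theta = 36.4509 degrees


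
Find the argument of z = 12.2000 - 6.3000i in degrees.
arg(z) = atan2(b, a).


Re = 12.2, Im = -6.3
arg = atan2(-6.3, 12.2) = -27.3115 degrees

arg(z) = -27.3115 degrees


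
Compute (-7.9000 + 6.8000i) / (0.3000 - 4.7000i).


Conjugate of z2 = 0.3000 + 4.7000i
Numerator: (-7.9000 + 6.8000i)(0.3000 + 4.7000i) = -34.3300 - 35.0900i
Denominator: 0.3^2 + (-4.7)^2 = 22.18
Result = (-34.3300 - 35.0900i)/22.18

-1.5478 - 1.5821i


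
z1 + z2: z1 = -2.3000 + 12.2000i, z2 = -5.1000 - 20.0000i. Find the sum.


Real: -2.3 - 5.1 = -7.4
Imag: 12.2 - 20 = -7.8

-7.4000 - 7.8000i


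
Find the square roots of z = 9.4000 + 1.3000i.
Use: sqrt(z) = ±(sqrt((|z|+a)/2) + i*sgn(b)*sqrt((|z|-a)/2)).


|z| = sqrt(88.36+1.69) = 9.4895
sqrt((|z|+a)/2) = sqrt((9.4895+9.4)/2) = sqrt(9.4447) = 3.0732
sqrt((|z|-a)/2) = sqrt((9.4895-9.4)/2) = sqrt(0.0447) = 0.2115

±(3.0732 + 0.2115i) i.e. 3.0732 + 0.2115i and -3.0732 - 0.2115i


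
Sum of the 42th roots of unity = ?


The sum of all 42th roots of unity is 0.
Geometric series: (1 - w^42)/(1 - w) = (1-1)/(1-w) = 0 since w^42 = 1, w ≠ 1.
Alternatively: coefficient of z^41 in z^42 - 1 is 0.

0


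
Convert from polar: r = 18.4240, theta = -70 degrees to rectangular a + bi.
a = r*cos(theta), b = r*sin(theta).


a = 18.4240*cos(-70°) = 18.4240*0.34202 = 6.3014
b = 18.4240*sin(-70°) = 18.4240*(-0.939693) = -17.3129

6.3014 - 17.3129i


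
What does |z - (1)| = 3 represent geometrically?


|z - z0| = r is a circle with center z0 and radius r.
Center = (1, 0), radius = 3

Circle with center (1, 0) and radius 3


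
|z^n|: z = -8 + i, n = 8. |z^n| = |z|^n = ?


|z| = sqrt(64+1) = sqrt(65) = 8.0623
|z^8| = |z|^8 = (sqrt(65))^8 = 65^4 = 17850625

|z^8| = 17850625


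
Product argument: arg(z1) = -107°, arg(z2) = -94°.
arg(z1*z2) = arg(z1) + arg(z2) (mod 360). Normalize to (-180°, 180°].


arg(z1*z2) = -107° - 94° = -201°
Normalized to (-180°, 180°]: 159°

159°


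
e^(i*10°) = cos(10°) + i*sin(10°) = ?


cos(10°) = 0.9848
sin(10°) = 0.1736

e^(i*10°) = 0.9848 + 0.1736i


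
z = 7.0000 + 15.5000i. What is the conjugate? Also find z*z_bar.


z_bar = 7.0000 - 15.5000i
z*z_bar = 7^2 + 15.5^2 = 49 + 240.25 = 289.25

z_bar = 7.0000 - 15.5000i, z*z_bar = 289.25


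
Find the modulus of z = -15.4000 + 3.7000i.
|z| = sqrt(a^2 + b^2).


|z| = sqrt((-15.4)^2 + 3.7^2) = sqrt(237.16 + 13.69) = sqrt(250.85) = 15.8382

|z| = 15.8382


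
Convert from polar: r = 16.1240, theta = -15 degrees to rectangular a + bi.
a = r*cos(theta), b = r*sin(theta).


a = 16.1240*cos(-15°) = 16.1240*0.965926 = 15.5746
b = 16.1240*sin(-15°) = 16.1240*(-0.25882) = -4.1732

15.5746 - 4.1732i


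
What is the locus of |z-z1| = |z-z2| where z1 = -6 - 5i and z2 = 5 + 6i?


Equal distances means the locus is the perpendicular bisector of z1 and z2.
Midpoint = ((-6+5)/2, (-5+6)/2) = (-0.5000, 0.5000)

Perpendicular bisector through (-0.5000, 0.5000)


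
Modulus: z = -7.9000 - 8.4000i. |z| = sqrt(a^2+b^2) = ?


|z| = sqrt((-7.9)^2 + (-8.4)^2) = sqrt(62.41 + 70.56) = sqrt(132.97) = 11.5313

|z| = 11.5313


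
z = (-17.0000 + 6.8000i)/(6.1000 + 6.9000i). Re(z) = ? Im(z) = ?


Multiply by conjugate: (-17.0000 + 6.8000i)(6.1000 - 6.9000i) / (6.1^2 + 6.9^2)
Numerator real = -17*6.1 + 6.8*6.9 = -56.78
Numerator imag = 6.8*6.1 - (-17)*6.9 = 158.78
Denominator = 84.82
Re(z) = -56.78/84.82 = -0.6694
Im(z) = 158.78/84.82 = 1.8720

Re(z) = -0.6694, Im(z) = 1.8720


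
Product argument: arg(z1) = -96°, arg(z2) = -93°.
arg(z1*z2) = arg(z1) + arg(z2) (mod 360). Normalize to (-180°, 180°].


arg(z1*z2) = -96° - 93° = -189°
Normalized to (-180°, 180°]: 171°

171°


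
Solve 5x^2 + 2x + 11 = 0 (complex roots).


disc = 2^2 - 4*5*11 = 4 - 220 = -216
sqrt(|disc|) = sqrt(216) = 14.6969
Real part = -2/(2*5) = -0.2000
Imag part = 14.6969/(2*5) = 1.4697

-0.2000 ± 1.4697i


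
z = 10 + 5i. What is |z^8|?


|z| = sqrt(100+25) = sqrt(125) = 11.1803
|z^8| = |z|^8 = (sqrt(125))^8 = 125^4 = 244140625

|z^8| = 244140625


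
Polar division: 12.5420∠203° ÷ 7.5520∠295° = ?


r = 12.5420 / 7.5520 = 1.6608
theta = 203° - 295° = -92° = 268° (mod 360)

1.6608 cis(268°)


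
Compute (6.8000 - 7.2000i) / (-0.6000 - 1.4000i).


Conjugate of z2 = -0.6000 + 1.4000i
Numerator: (6.8000 - 7.2000i)(-0.6000 + 1.4000i) = 6.0000 + 13.8400i
Denominator: (-0.6)^2 + (-1.4)^2 = 2.32
Result = (6.0000 + 13.8400i)/2.32

2.5862 + 5.9655i


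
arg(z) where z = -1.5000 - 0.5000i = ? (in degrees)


Re = -1.5, Im = -0.5
arg = atan2(-0.5, -1.5) = -161.5651 degrees

arg(z) = -161.5651 degrees


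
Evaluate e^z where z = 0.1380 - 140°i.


e^0.1380 = 1.1480
cos(-140°) = -0.766
sin(-140°) = -0.6428
Real = 1.1480*(-0.766) = -0.8794
Imag = 1.1480*(-0.6428) = -0.7379

-0.8794 - 0.7379i


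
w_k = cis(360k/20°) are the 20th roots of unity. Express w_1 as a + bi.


Angle = 360*1/20 = 18°
a = cos(18°) = 0.9511
b = sin(18°) = 0.3090

0.9511 + 0.3090i


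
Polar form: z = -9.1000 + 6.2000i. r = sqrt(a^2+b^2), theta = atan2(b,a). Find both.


r = sqrt(82.81+38.44) = sqrt(121.25) = 11.0114
theta = atan2(6.2, -9.1) = 145.7327 degrees

r = 11.0114, theta = 145.7327 degrees


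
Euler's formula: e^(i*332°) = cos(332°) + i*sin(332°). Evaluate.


cos(332°) = 0.8829
sin(332°) = -0.4695

e^(i*332°) = 0.8829 - 0.4695i


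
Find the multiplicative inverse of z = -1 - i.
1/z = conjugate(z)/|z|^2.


|z|^2 = 1+1 = 2
1/z = (-1 + 1i)/2

1/z = -0.5000 + 0.5000i


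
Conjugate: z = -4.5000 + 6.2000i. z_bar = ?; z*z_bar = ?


z_bar = -4.5000 - 6.2000i
z*z_bar = (-4.5)^2 + 6.2^2 = 20.25 + 38.44 = 58.69

z_bar = -4.5000 - 6.2000i, z*z_bar = 58.69


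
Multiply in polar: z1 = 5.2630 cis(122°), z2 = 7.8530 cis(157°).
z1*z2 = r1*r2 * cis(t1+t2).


r = 5.2630 * 7.8530 = 41.3303
theta = 122° + 157° = 279° = 279° (mod 360)

41.3303 cis(279°)


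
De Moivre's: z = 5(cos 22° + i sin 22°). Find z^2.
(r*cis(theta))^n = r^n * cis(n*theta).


r^2 = 5^2 = 25
n*theta = 2*22° = 44° = 44° (mod 360)
a = 25*cos(44°) = 17.9835
b = 25*sin(44°) = 17.3665

25 cis(44°) = 17.9835 + 17.3665i


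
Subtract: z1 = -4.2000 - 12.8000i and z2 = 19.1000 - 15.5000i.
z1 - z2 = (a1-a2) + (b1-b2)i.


Real: -4.2 - 19.1 = -23.3
Imag: -12.8 + 15.5 = 2.7

-23.3000 + 2.7000i


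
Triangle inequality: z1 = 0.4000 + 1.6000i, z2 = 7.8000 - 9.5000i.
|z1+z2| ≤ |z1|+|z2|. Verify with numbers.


|z1| = sqrt(0.4^2 + 1.6^2) = sqrt(2.72) = 1.6492
|z2| = sqrt(7.8^2 + (-9.5)^2) = sqrt(151.09) = 12.2919
z1+z2 = 8.2000 - 7.9000i
|z1+z2| = sqrt(129.65) = 11.3864
|z1|+|z2| = 1.6492 + 12.2919 = 13.9411

|z1+z2| = 11.3864 ≤ |z1|+|z2| = 13.9411 (verified)


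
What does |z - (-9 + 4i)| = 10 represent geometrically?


|z - z0| = r is a circle with center z0 and radius r.
Center = (-9, 4), radius = 10

Circle with center (-9, 4) and radius 10


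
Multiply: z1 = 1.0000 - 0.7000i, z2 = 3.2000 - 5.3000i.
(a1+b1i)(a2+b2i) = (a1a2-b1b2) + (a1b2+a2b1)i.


Real = 1*3.2 - (-0.7)*(-5.3) = 3.2 - 3.71 = -0.51
Imag = 1*(-5.3) + 3.2*(-0.7) = -5.3 - (2.24) = -7.54

-0.5100 - 7.5400i


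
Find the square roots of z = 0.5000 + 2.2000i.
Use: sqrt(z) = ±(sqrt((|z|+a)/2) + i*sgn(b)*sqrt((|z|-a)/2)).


|z| = sqrt(0.25+4.84) = 2.2561
sqrt((|z|+a)/2) = sqrt((2.2561+0.5)/2) = sqrt(1.3781) = 1.1739
sqrt((|z|-a)/2) = sqrt((2.2561-0.5)/2) = sqrt(0.8781) = 0.9370

±(1.1739 + 0.9370i) i.e. 1.1739 + 0.9370i and -1.1739 - 0.9370i


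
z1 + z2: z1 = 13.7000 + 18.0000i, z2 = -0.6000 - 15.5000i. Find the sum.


Real: 13.7 - 0.6 = 13.1
Imag: 18 - 15.5 = 2.5

13.1000 + 2.5000i


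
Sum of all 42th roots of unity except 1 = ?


With w = e^(2*pi*i/42), all 42 of the 42th roots of unity w^0 = 1, w, ..., w^(41) sum to 0: 1 + w + ... + w^(41) = (1 - w^42)/(1 - w) = 0 since w^42 = 1, w ≠ 1.
Removing the root 1: w + w^2 + ... + w^(41) = 0 - 1 = -1

Sum = -1


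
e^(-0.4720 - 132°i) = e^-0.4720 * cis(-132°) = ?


e^-0.4720 = 0.6238
cos(-132°) = -0.6691
sin(-132°) = -0.7431
Real = 0.6238*(-0.6691) = -0.4174
Imag = 0.6238*(-0.7431) = -0.4635

-0.4174 - 0.4635i


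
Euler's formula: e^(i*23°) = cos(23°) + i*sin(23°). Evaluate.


cos(23°) = 0.9205
sin(23°) = 0.3907

e^(i*23°) = 0.9205 + 0.3907i


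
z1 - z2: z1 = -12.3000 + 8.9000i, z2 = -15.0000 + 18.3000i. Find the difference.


Real: -12.3 + 15 = 2.7
Imag: 8.9 - 18.3 = -9.4

2.7000 - 9.4000i


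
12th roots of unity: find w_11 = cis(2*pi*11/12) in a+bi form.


Angle = 360*11/12 = 330°
a = cos(330°) = 0.8660
b = sin(330°) = -0.5000

0.8660 - 0.5000i


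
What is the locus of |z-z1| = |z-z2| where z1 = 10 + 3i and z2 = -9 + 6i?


Equal distances means the locus is the perpendicular bisector of z1 and z2.
Midpoint = ((10+(-9))/2, (3+6)/2) = (0.5000, 4.5000)

Perpendicular bisector through (0.5000, 4.5000)


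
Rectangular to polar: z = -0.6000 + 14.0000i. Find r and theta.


r = sqrt(0.36+196) = sqrt(196.36) = 14.0129
theta = atan2(14, -0.6) = 92.4540 degrees

r = 14.0129, theta = 92.4540 degrees


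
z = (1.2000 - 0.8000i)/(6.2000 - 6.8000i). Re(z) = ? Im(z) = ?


Multiply by conjugate: (1.2000 - 0.8000i)(6.2000 + 6.8000i) / (6.2^2 + (-6.8)^2)
Numerator real = 1.2*6.2 - (0.8)*(-6.8) = 12.88
Numerator imag = -0.8*6.2 - 1.2*(-6.8) = 3.2
Denominator = 84.68
Re(z) = 12.88/84.68 = 0.1521
Im(z) = 3.2/84.68 = 0.0378

Re(z) = 0.1521, Im(z) = 0.0378


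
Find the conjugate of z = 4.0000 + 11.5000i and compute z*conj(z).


z_bar = 4.0000 - 11.5000i
z*z_bar = 4^2 + 11.5^2 = 16 + 132.25 = 148.25

z_bar = 4.0000 - 11.5000i, z*z_bar = 148.25


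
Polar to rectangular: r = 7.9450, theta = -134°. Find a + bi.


a = 7.9450*cos(-134°) = 7.9450*(-0.69466) = -5.5191
b = 7.9450*sin(-134°) = 7.9450*(-0.71934) = -5.7152

-5.5191 - 5.7152i


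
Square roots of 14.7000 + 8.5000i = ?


|z| = sqrt(216.09+72.25) = 16.9806
sqrt((|z|+a)/2) = sqrt((16.9806+14.7)/2) = sqrt(15.8403) = 3.9800
sqrt((|z|-a)/2) = sqrt((16.9806-14.7)/2) = sqrt(1.1403) = 1.0678

±(3.9800 + 1.0678i) i.e. 3.9800 + 1.0678i and -3.9800 - 1.0678i


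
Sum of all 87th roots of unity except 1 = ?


With w = e^(2*pi*i/87), all 87 of the 87th roots of unity w^0 = 1, w, ..., w^(86) sum to 0: 1 + w + ... + w^(86) = (1 - w^87)/(1 - w) = 0 since w^87 = 1, w ≠ 1.
Removing the root 1: w + w^2 + ... + w^(86) = 0 - 1 = -1

Sum = -1


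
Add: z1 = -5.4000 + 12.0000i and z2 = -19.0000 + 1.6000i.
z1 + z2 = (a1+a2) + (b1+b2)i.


Real: -5.4 - 19 = -24.4
Imag: 12 + 1.6 = 13.6

-24.4000 + 13.6000i


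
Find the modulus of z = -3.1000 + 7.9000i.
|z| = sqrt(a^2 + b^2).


|z| = sqrt((-3.1)^2 + 7.9^2) = sqrt(9.61 + 62.41) = sqrt(72.02) = 8.4865

|z| = 8.4865


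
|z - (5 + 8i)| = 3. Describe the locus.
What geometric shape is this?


|z - z0| = r is a circle with center z0 and radius r.
Center = (5, 8), radius = 3

Circle with center (5, 8) and radius 3


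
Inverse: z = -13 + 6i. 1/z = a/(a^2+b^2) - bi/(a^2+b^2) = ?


|z|^2 = 169+36 = 205
1/z = (-13 - 6i)/205

1/z = -0.0634 - 0.0293i


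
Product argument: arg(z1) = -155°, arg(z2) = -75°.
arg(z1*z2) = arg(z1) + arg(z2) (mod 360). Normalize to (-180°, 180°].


arg(z1*z2) = -155° - 75° = -230°
Normalized to (-180°, 180°]: 130°

130°


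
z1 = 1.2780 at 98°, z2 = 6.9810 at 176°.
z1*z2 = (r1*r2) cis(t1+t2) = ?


r = 1.2780 * 6.9810 = 8.9217
theta = 98° + 176° = 274° = 274° (mod 360)

8.9217 cis(274°)


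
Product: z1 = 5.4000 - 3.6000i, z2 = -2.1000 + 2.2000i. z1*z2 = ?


Real = 5.4*(-2.1) - (-3.6)*2.2 = -11.34 - (-7.92) = -3.42
Imag = 5.4*2.2 - (2.1)*(-3.6) = 11.88 + 7.56 = 19.44

-3.4200 + 19.4400i


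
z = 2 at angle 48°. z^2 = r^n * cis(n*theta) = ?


r^2 = 2^2 = 4
n*theta = 2*48° = 96° = 96° (mod 360)
a = 4*cos(96°) = -0.4181
b = 4*sin(96°) = 3.9781

4 cis(96°) = -0.4181 + 3.9781i


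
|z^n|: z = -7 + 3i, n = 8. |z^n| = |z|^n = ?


|z| = sqrt(49+9) = sqrt(58) = 7.6158
|z^8| = |z|^8 = (sqrt(58))^8 = 58^4 = 11316496

|z^8| = 11316496


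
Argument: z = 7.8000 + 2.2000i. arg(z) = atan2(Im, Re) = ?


Re = 7.8, Im = 2.2
arg = atan2(2.2, 7.8) = 15.7512 degrees

arg(z) = 15.7512 degrees


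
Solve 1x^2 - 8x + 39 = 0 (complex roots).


disc = (-8)^2 - 4*1*39 = 64 - 156 = -92
sqrt(|disc|) = sqrt(92) = 9.5917
Real part = 8/(2*1) = 4.0000
Imag part = 9.5917/(2*1) = 4.7958

4.0000 ± 4.7958i


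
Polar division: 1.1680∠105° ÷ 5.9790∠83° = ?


r = 1.1680 / 5.9790 = 0.1954
theta = 105° - 83° = 22° = 22° (mod 360)

0.1954 cis(22°)


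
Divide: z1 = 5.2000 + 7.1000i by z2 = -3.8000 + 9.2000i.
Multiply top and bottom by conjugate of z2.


Conjugate of z2 = -3.8000 - 9.2000i
Numerator: (5.2000 + 7.1000i)(-3.8000 - 9.2000i) = 45.5600 - 74.8200i
Denominator: (-3.8)^2 + 9.2^2 = 99.08
Result = (45.5600 - 74.8200i)/99.08

0.4598 - 0.7551i


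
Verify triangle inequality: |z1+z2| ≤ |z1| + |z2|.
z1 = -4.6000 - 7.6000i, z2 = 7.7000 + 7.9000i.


|z1| = sqrt((-4.6)^2 + (-7.6)^2) = sqrt(78.92) = 8.8837
|z2| = sqrt(7.7^2 + 7.9^2) = sqrt(121.7) = 11.0318
z1+z2 = 3.1000 + 0.3000i
|z1+z2| = sqrt(9.7) = 3.1145
|z1|+|z2| = 8.8837 + 11.0318 = 19.9155

|z1+z2| = 3.1145 ≤ |z1|+|z2| = 19.9155 (verified)


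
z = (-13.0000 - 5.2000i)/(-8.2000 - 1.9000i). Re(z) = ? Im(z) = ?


Multiply by conjugate: (-13.0000 - 5.2000i)(-8.2000 + 1.9000i) / ((-8.2)^2 + (-1.9)^2)
Numerator real = -13*(-8.2) - (5.2)*(-1.9) = 116.48
Numerator imag = -5.2*(-8.2) - (-13)*(-1.9) = 17.94
Denominator = 70.85
Re(z) = 116.48/70.85 = 1.6440
Im(z) = 17.94/70.85 = 0.2532

Re(z) = 1.6440, Im(z) = 0.2532


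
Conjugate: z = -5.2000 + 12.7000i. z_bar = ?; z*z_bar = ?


z_bar = -5.2000 - 12.7000i
z*z_bar = (-5.2)^2 + 12.7^2 = 27.04 + 161.29 = 188.33

z_bar = -5.2000 - 12.7000i, z*z_bar = 188.33


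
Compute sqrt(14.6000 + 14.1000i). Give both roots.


|z| = sqrt(213.16+198.81) = 20.2970
sqrt((|z|+a)/2) = sqrt((20.2970+14.6)/2) = sqrt(17.4485) = 4.1771
sqrt((|z|-a)/2) = sqrt((20.2970-14.6)/2) = sqrt(2.8485) = 1.6878

±(4.1771 + 1.6878i) i.e. 4.1771 + 1.6878i and -4.1771 - 1.6878i


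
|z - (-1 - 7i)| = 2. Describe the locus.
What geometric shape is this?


|z - z0| = r is a circle with center z0 and radius r.
Center = (-1, -7), radius = 2

Circle with center (-1, -7) and radius 2


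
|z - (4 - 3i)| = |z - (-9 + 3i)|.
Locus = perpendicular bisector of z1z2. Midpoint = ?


Equal distances means the locus is the perpendicular bisector of z1 and z2.
Midpoint = ((4+(-9))/2, (-3+3)/2) = (-2.5000, 0)

Perpendicular bisector through (-2.5000, 0)


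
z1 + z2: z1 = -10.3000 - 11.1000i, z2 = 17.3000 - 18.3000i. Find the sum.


Real: -10.3 + 17.3 = 7
Imag: -11.1 - 18.3 = -29.4

7.0000 - 29.4000i


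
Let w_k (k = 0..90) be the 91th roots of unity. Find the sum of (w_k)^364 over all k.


The roots are w_k = w^k with w = e^(2*pi*i/91), and (w^k)^364 = (w^364)^k.
So S = 1 + u + u^2 + ... + u^(90) with u = w^364.
364 = 4*91 + 0, so 364 is a multiple of 91 and u = (w^91)^4 = 1.
Every one of the 91 terms equals 1: S = 91

S = 91


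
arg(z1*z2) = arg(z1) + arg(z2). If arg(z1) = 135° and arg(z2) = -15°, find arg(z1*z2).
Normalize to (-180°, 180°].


arg(z1*z2) = 135° - 15° = 120°
Normalized to (-180°, 180°]: 120°

120°


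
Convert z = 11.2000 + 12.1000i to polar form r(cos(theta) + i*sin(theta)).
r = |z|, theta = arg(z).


r = sqrt(125.44+146.41) = sqrt(271.85) = 16.4879
theta = atan2(12.1, 11.2) = 47.2120 degrees

r = 16.4879, theta = 47.2120 degrees


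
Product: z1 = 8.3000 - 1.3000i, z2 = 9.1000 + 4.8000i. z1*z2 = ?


Real = 8.3*9.1 - (-1.3)*4.8 = 75.53 - (-6.24) = 81.77
Imag = 8.3*4.8 + 9.1*(-1.3) = 39.84 - (11.83) = 28.01

81.7700 + 28.0100i


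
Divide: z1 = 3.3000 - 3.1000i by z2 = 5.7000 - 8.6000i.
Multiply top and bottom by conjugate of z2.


Conjugate of z2 = 5.7000 + 8.6000i
Numerator: (3.3000 - 3.1000i)(5.7000 + 8.6000i) = 45.4700 + 10.7100i
Denominator: 5.7^2 + (-8.6)^2 = 106.45
Result = (45.4700 + 10.7100i)/106.45

0.4271 + 0.1006i


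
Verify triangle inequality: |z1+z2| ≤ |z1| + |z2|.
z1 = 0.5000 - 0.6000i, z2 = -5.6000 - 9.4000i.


|z1| = sqrt(0.5^2 + (-0.6)^2) = sqrt(0.61) = 0.7810
|z2| = sqrt((-5.6)^2 + (-9.4)^2) = sqrt(119.72) = 10.9417
z1+z2 = -5.1000 - 10.0000i
|z1+z2| = sqrt(126.01) = 11.2254
|z1|+|z2| = 0.7810 + 10.9417 = 11.7227

|z1+z2| = 11.2254 ≤ |z1|+|z2| = 11.7227 (verified)


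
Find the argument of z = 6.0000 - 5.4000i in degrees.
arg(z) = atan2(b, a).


Re = 6, Im = -5.4
arg = atan2(-5.4, 6) = -41.9872 degrees

arg(z) = -41.9872 degrees


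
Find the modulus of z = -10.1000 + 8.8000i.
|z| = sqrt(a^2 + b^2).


|z| = sqrt((-10.1)^2 + 8.8^2) = sqrt(102.01 + 77.44) = sqrt(179.45) = 13.3959

|z| = 13.3959


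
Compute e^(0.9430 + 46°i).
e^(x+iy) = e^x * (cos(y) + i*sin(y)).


e^0.9430 = 2.5677
cos(46°) = 0.69466
sin(46°) = 0.71934
Real = 2.5677*0.69466 = 1.7837
Imag = 2.5677*0.71934 = 1.8470

1.7837 + 1.8470i


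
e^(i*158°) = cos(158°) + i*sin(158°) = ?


cos(158°) = -0.9272
sin(158°) = 0.3746

e^(i*158°) = -0.9272 + 0.3746i


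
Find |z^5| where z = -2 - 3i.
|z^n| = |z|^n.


|z| = sqrt(4+9) = sqrt(13) = 3.6056
|z^5| = |z|^5 = (sqrt(13))^5 = 13^2 * sqrt(13) = 169*sqrt(13)

|z^5| = 169*sqrt(13) ≈ 609.3382


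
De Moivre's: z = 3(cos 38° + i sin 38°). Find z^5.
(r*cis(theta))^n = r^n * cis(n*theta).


r^5 = 3^5 = 243
n*theta = 5*38° = 190° = 190° (mod 360)
a = 243*cos(190°) = -239.3083
b = 243*sin(190°) = -42.1965

243 cis(190°) = -239.3083 - 42.1965i


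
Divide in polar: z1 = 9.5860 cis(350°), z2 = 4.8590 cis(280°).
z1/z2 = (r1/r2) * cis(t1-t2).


r = 9.5860 / 4.8590 = 1.9728
theta = 350° - 280° = 70° = 70° (mod 360)

1.9728 cis(70°)


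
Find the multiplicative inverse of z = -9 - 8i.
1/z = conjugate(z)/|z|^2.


|z|^2 = 81+64 = 145
1/z = (-9 + 8i)/145

1/z = -0.0621 + 0.0552i


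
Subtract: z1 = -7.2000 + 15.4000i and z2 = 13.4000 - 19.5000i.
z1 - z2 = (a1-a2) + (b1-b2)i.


Real: -7.2 - 13.4 = -20.6
Imag: 15.4 + 19.5 = 34.9

-20.6000 + 34.9000i


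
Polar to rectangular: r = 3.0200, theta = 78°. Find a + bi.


a = 3.0200*cos(78°) = 3.0200*0.2079 = 0.6279
b = 3.0200*sin(78°) = 3.0200*0.97815 = 2.9540

0.6279 + 2.9540i


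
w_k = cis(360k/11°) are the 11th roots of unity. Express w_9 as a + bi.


Angle = 360*9/11 = 294.5455°
a = cos(294.5455°) = 0.4154
b = sin(294.5455°) = -0.9096

0.4154 - 0.9096i


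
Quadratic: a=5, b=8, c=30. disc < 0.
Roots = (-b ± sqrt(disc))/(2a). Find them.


disc = 8^2 - 4*5*30 = 64 - 600 = -536
sqrt(|disc|) = sqrt(536) = 23.1517
Real part = -8/(2*5) = -0.8000
Imag part = 23.1517/(2*5) = 2.3152

-0.8000 ± 2.3152i


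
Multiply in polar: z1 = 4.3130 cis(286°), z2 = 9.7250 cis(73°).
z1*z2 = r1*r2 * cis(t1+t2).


r = 4.3130 * 9.7250 = 41.9439
theta = 286° + 73° = 359° = 359° (mod 360)

41.9439 cis(359°)


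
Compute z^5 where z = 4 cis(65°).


r^5 = 4^5 = 1024
n*theta = 5*65° = 325° = 325° (mod 360)
a = 1024*cos(325°) = 838.8117
b = 1024*sin(325°) = -587.3423

1024 cis(325°) = 838.8117 - 587.3423i


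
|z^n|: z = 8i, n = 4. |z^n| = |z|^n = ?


|z| = sqrt(0+64) = sqrt(64) = 8
|z^4| = |z|^4 = 8^4 = 4096

|z^4| = 4096


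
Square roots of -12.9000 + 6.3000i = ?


|z| = sqrt(166.41+39.69) = 14.3562
sqrt((|z|+a)/2) = sqrt((14.3562+(-12.9))/2) = sqrt(0.7281) = 0.8533
sqrt((|z|-a)/2) = sqrt((14.3562-(-12.9))/2) = sqrt(13.6281) = 3.6916

±(0.8533 + 3.6916i) i.e. 0.8533 + 3.6916i and -0.8533 - 3.6916i


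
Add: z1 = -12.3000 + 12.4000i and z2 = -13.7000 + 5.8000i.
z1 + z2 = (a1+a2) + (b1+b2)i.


Real: -12.3 - 13.7 = -26
Imag: 12.4 + 5.8 = 18.2

-26.0000 + 18.2000i


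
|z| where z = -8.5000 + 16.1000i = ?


|z| = sqrt((-8.5)^2 + 16.1^2) = sqrt(72.25 + 259.21) = sqrt(331.46) = 18.2060

|z| = 18.2060


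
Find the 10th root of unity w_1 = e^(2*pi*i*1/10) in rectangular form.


Angle = 360*1/10 = 36°
a = cos(36°) = 0.8090
b = sin(36°) = 0.5878

0.8090 + 0.5878i


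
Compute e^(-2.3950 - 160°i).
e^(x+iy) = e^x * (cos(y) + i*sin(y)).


e^-2.3950 = 0.0912
cos(-160°) = -0.9397
sin(-160°) = -0.342
Real = 0.0912*(-0.9397) = -0.0857
Imag = 0.0912*(-0.342) = -0.0312

-0.0857 - 0.0312i


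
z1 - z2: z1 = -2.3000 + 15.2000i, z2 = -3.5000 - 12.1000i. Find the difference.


Real: -2.3 + 3.5 = 1.2
Imag: 15.2 + 12.1 = 27.3

1.2000 + 27.3000i


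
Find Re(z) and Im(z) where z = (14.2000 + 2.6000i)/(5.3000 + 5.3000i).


Multiply by conjugate: (14.2000 + 2.6000i)(5.3000 - 5.3000i) / (5.3^2 + 5.3^2)
Numerator real = 14.2*5.3 + 2.6*5.3 = 89.04
Numerator imag = 2.6*5.3 - 14.2*5.3 = -61.48
Denominator = 56.18
Re(z) = 89.04/56.18 = 1.5849
Im(z) = -61.48/56.18 = -1.0943

Re(z) = 1.5849, Im(z) = -1.0943


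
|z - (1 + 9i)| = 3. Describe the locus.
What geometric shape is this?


|z - z0| = r is a circle with center z0 and radius r.
Center = (1, 9), radius = 3

Circle with center (1, 9) and radius 3


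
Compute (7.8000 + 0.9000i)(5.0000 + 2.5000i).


Real = 7.8*5 - 0.9*2.5 = 39 - 2.25 = 36.75
Imag = 7.8*2.5 + 5*0.9 = 19.5 + 4.5 = 24

36.7500 + 24.0000i


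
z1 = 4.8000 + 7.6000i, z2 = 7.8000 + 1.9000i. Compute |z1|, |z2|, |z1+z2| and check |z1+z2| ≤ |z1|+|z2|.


|z1| = sqrt(4.8^2 + 7.6^2) = sqrt(80.8) = 8.9889
|z2| = sqrt(7.8^2 + 1.9^2) = sqrt(64.45) = 8.0281
z1+z2 = 12.6000 + 9.5000i
|z1+z2| = sqrt(249.01) = 15.7801
|z1|+|z2| = 8.9889 + 8.0281 = 17.0170

|z1+z2| = 15.7801 ≤ |z1|+|z2| = 17.0170 (verified)


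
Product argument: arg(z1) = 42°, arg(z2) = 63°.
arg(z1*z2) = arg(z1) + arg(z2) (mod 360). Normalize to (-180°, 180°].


arg(z1*z2) = 42° + 63° = 105°
Normalized to (-180°, 180°]: 105°

105°


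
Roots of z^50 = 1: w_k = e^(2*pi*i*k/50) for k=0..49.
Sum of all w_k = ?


The sum of all 50th roots of unity is 0.
Geometric series: (1 - w^50)/(1 - w) = (1-1)/(1-w) = 0 since w^50 = 1, w ≠ 1.
Alternatively: coefficient of z^49 in z^50 - 1 is 0.

0


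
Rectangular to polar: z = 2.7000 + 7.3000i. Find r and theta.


r = sqrt(7.29+53.29) = sqrt(60.58) = 7.7833
theta = atan2(7.3, 2.7) = 69.7024 degrees

r = 7.7833, theta = 69.7024 degrees


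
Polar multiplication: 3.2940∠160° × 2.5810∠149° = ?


r = 3.2940 * 2.5810 = 8.5018
theta = 160° + 149° = 309° = 309° (mod 360)

8.5018 cis(309°)


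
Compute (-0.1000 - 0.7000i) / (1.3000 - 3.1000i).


Conjugate of z2 = 1.3000 + 3.1000i
Numerator: (-0.1000 - 0.7000i)(1.3000 + 3.1000i) = 2.0400 - 1.2200i
Denominator: 1.3^2 + (-3.1)^2 = 11.3
Result = (2.0400 - 1.2200i)/11.3

0.1805 - 0.1080i


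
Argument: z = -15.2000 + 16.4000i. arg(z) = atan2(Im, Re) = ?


Re = -15.2, Im = 16.4
arg = atan2(16.4, -15.2) = 132.8253 degrees

arg(z) = 132.8253 degrees


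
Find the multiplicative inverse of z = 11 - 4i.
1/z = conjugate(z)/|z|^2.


|z|^2 = 121+16 = 137
1/z = (11 + 4i)/137

1/z = 0.0803 + 0.0292i


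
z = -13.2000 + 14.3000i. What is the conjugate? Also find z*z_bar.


z_bar = -13.2000 - 14.3000i
z*z_bar = (-13.2)^2 + 14.3^2 = 174.24 + 204.49 = 378.73

z_bar = -13.2000 - 14.3000i, z*z_bar = 378.73


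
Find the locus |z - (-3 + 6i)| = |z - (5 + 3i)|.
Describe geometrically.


Equal distances means the locus is the perpendicular bisector of z1 and z2.
Midpoint = ((-3+5)/2, (6+3)/2) = (1.0000, 4.5000)

Perpendicular bisector through (1.0000, 4.5000)


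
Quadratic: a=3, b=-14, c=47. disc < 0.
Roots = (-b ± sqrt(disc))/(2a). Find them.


disc = (-14)^2 - 4*3*47 = 196 - 564 = -368
sqrt(|disc|) = sqrt(368) = 19.1833
Real part = 14/(2*3) = 2.3333
Imag part = 19.1833/(2*3) = 3.1972

2.3333 ± 3.1972i


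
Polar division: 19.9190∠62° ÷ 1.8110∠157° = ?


r = 19.9190 / 1.8110 = 10.9989
theta = 62° - 157° = -95° = 265° (mod 360)

10.9989 cis(265°)


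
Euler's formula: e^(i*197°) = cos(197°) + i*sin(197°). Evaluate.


cos(197°) = -0.9563
sin(197°) = -0.2924

e^(i*197°) = -0.9563 - 0.2924i


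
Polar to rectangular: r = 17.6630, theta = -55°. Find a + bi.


a = 17.6630*cos(-55°) = 17.6630*0.57358 = 10.1311
b = 17.6630*sin(-55°) = 17.6630*(-0.819152) = -14.4687

10.1311 - 14.4687i


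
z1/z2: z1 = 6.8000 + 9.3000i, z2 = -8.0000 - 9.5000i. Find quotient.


Conjugate of z2 = -8.0000 + 9.5000i
Numerator: (6.8000 + 9.3000i)(-8.0000 + 9.5000i) = -142.7500 - 9.8000i
Denominator: (-8)^2 + (-9.5)^2 = 154.25
Result = (-142.7500 - 9.8000i)/154.25

-0.9254 - 0.0635i


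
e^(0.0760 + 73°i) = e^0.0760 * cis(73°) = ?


e^0.0760 = 1.0790
cos(73°) = 0.2924
sin(73°) = 0.9563
Real = 1.0790*0.2924 = 0.3155
Imag = 1.0790*0.9563 = 1.0318

0.3155 + 1.0318i


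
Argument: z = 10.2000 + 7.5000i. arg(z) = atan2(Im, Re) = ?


Re = 10.2, Im = 7.5
arg = atan2(7.5, 10.2) = 36.3268 degrees

arg(z) = 36.3268 degrees


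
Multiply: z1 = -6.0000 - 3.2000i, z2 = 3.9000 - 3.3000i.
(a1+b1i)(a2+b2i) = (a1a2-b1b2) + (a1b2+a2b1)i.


Real = -6*3.9 - (-3.2)*(-3.3) = -23.4 - 10.56 = -33.96
Imag = -6*(-3.3) + 3.9*(-3.2) = 19.8 - (12.48) = 7.32

-33.9600 + 7.3200i


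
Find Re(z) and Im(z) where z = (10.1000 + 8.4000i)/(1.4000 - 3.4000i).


Multiply by conjugate: (10.1000 + 8.4000i)(1.4000 + 3.4000i) / (1.4^2 + (-3.4)^2)
Numerator real = 10.1*1.4 + 8.4*(-3.4) = -14.42
Numerator imag = 8.4*1.4 - 10.1*(-3.4) = 46.1
Denominator = 13.52
Re(z) = -14.42/13.52 = -1.0666
Im(z) = 46.1/13.52 = 3.4098

Re(z) = -1.0666, Im(z) = 3.4098


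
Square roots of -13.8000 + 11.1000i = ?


|z| = sqrt(190.44+123.21) = 17.7102
sqrt((|z|+a)/2) = sqrt((17.7102+(-13.8))/2) = sqrt(1.9551) = 1.3982
sqrt((|z|-a)/2) = sqrt((17.7102-(-13.8))/2) = sqrt(15.7551) = 3.9693

±(1.3982 + 3.9693i) i.e. 1.3982 + 3.9693i and -1.3982 - 3.9693i


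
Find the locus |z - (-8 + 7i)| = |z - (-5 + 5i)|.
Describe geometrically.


Equal distances means the locus is the perpendicular bisector of z1 and z2.
Midpoint = ((-8+(-5))/2, (7+5)/2) = (-6.5000, 6.0000)

Perpendicular bisector through (-6.5000, 6.0000)


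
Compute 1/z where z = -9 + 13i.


|z|^2 = 81+169 = 250
1/z = (-9 - 13i)/250

1/z = -0.0360 - 0.0520i


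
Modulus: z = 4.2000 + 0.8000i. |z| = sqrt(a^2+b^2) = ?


|z| = sqrt(4.2^2 + 0.8^2) = sqrt(17.64 + 0.64) = sqrt(18.28) = 4.2755

|z| = 4.2755


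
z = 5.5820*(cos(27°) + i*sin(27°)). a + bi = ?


a = 5.5820*cos(27°) = 5.5820*0.891 = 4.9736
b = 5.5820*sin(27°) = 5.5820*0.454 = 2.5342

4.9736 + 2.5342i


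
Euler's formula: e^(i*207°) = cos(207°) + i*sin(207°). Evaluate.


cos(207°) = -0.8910
sin(207°) = -0.4540

e^(i*207°) = -0.8910 - 0.4540i


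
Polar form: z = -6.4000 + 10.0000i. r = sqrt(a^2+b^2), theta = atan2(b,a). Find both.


r = sqrt(40.96+100) = sqrt(140.96) = 11.8727
theta = atan2(10, -6.4) = 122.6192 degrees

r = 11.8727, theta = 122.6192 degrees


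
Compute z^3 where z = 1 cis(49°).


r^3 = 1^3 = 1
n*theta = 3*49° = 147° = 147° (mod 360)
a = 1*cos(147°) = -0.8387
b = 1*sin(147°) = 0.5446

1 cis(147°) = -0.8387 + 0.5446i


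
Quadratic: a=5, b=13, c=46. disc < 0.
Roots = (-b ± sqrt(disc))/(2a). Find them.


disc = 13^2 - 4*5*46 = 169 - 920 = -751
sqrt(|disc|) = sqrt(751) = 27.4044
Real part = -13/(2*5) = -1.3000
Imag part = 27.4044/(2*5) = 2.7404

-1.3000 ± 2.7404i


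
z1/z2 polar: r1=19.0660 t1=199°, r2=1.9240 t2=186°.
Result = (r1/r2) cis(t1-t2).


r = 19.0660 / 1.9240 = 9.9096
theta = 199° - 186° = 13° = 13° (mod 360)

9.9096 cis(13°)


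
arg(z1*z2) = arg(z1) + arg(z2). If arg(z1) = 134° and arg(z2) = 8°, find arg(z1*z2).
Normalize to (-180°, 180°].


arg(z1*z2) = 134° + 8° = 142°
Normalized to (-180°, 180°]: 142°

142°


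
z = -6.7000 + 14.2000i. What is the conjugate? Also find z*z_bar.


z_bar = -6.7000 - 14.2000i
z*z_bar = (-6.7)^2 + 14.2^2 = 44.89 + 201.64 = 246.53

z_bar = -6.7000 - 14.2000i, z*z_bar = 246.53


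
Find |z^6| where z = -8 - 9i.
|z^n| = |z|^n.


|z| = sqrt(64+81) = sqrt(145) = 12.0416
|z^6| = |z|^6 = (sqrt(145))^6 = 145^3 = 3048625

|z^6| = 3048625


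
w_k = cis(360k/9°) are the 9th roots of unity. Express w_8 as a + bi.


Angle = 360*8/9 = 320°
a = cos(320°) = 0.7660
b = sin(320°) = -0.6428

0.7660 - 0.6428i


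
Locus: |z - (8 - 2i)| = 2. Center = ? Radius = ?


|z - z0| = r is a circle with center z0 and radius r.
Center = (8, -2), radius = 2

Circle with center (8, -2) and radius 2


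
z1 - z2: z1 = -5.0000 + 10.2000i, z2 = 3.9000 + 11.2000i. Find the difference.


Real: -5 - 3.9 = -8.9
Imag: 10.2 - 11.2 = -1

-8.9000 - i


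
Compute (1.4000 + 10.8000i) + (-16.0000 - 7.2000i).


Real: 1.4 - 16 = -14.6
Imag: 10.8 - 7.2 = 3.6

-14.6000 + 3.6000i


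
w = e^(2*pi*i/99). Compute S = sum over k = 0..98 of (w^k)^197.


The roots are w_k = w^k with w = e^(2*pi*i/99), and (w^k)^197 = (w^197)^k.
So S = 1 + u + u^2 + ... + u^(98) with u = w^197.
197 = 1*99 + 98, so 197 is not a multiple of 99: u = (w^99)^1 * w^98 = w^98 ≠ 1 (w is a primitive 99th root), while u^99 = (w^99)^197 = 1.
Geometric series: S = (1 - u^99)/(1 - u) = (1 - 1)/(1 - u) = 0

S = 0


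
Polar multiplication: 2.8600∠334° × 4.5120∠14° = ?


r = 2.8600 * 4.5120 = 12.9043
theta = 334° + 14° = 348° = 348° (mod 360)

12.9043 cis(348°)


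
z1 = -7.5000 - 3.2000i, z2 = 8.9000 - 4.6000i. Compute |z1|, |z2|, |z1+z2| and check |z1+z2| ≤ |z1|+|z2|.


|z1| = sqrt((-7.5)^2 + (-3.2)^2) = sqrt(66.49) = 8.1541
|z2| = sqrt(8.9^2 + (-4.6)^2) = sqrt(100.37) = 10.0185
z1+z2 = 1.4000 - 7.8000i
|z1+z2| = sqrt(62.8) = 7.9246
|z1|+|z2| = 8.1541 + 10.0185 = 18.1726

|z1+z2| = 7.9246 ≤ |z1|+|z2| = 18.1726 (verified)


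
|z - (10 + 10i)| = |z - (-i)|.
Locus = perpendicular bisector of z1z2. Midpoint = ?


Equal distances means the locus is the perpendicular bisector of z1 and z2.
Midpoint = ((10+0)/2, (10+(-1))/2) = (5.0000, 4.5000)

Perpendicular bisector through (5.0000, 4.5000)


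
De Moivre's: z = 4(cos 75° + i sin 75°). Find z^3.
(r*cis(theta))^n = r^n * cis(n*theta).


r^3 = 4^3 = 64
n*theta = 3*75° = 225° = 225° (mod 360)
a = 64*cos(225°) = -45.2548
b = 64*sin(225°) = -45.2548

64 cis(225°) = -45.2548 - 45.2548i


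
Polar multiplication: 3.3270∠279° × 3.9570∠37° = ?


r = 3.3270 * 3.9570 = 13.1649
theta = 279° + 37° = 316° = 316° (mod 360)

13.1649 cis(316°)


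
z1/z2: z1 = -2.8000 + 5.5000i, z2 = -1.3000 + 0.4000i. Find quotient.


Conjugate of z2 = -1.3000 - 0.4000i
Numerator: (-2.8000 + 5.5000i)(-1.3000 - 0.4000i) = 5.8400 - 6.0300i
Denominator: (-1.3)^2 + 0.4^2 = 1.85
Result = (5.8400 - 6.0300i)/1.85

3.1568 - 3.2595i


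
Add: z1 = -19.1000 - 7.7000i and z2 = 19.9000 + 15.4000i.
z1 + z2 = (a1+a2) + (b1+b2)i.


Real: -19.1 + 19.9 = 0.8
Imag: -7.7 + 15.4 = 7.7

0.8000 + 7.7000i


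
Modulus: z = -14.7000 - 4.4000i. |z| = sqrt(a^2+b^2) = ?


|z| = sqrt((-14.7)^2 + (-4.4)^2) = sqrt(216.09 + 19.36) = sqrt(235.45) = 15.3444

|z| = 15.3444


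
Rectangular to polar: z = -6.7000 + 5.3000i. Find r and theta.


r = sqrt(44.89+28.09) = sqrt(72.98) = 8.5428
theta = atan2(5.3, -6.7) = 141.6544 degrees

r = 8.5428, theta = 141.6544 degrees


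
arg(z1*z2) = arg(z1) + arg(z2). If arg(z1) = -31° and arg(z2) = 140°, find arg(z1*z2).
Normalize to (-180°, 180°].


arg(z1*z2) = -31° + 140° = 109°
Normalized to (-180°, 180°]: 109°

109°


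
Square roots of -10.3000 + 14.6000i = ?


|z| = sqrt(106.09+213.16) = 17.8676
sqrt((|z|+a)/2) = sqrt((17.8676+(-10.3))/2) = sqrt(3.7838) = 1.9452
sqrt((|z|-a)/2) = sqrt((17.8676-(-10.3))/2) = sqrt(14.0838) = 3.7528

±(1.9452 + 3.7528i) i.e. 1.9452 + 3.7528i and -1.9452 - 3.7528i


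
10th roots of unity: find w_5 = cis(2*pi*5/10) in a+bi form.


Angle = 360*5/10 = 180°
a = cos(180°) = -1.0000
b = sin(180°) = 0

-1.0000 + 0i


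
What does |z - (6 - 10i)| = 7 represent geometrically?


|z - z0| = r is a circle with center z0 and radius r.
Center = (6, -10), radius = 7

Circle with center (6, -10) and radius 7


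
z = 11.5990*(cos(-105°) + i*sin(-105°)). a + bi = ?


a = 11.5990*cos(-105°) = 11.5990*(-0.258819) = -3.0020
b = 11.5990*sin(-105°) = 11.5990*(-0.96593) = -11.2038

-3.0020 - 11.2038i


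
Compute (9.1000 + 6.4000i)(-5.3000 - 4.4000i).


Real = 9.1*(-5.3) - 6.4*(-4.4) = -48.23 - (-28.16) = -20.07
Imag = 9.1*(-4.4) - (5.3)*6.4 = -40.04 - (33.92) = -73.96

-20.0700 - 73.9600i


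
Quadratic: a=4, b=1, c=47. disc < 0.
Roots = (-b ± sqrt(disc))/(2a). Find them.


disc = 1^2 - 4*4*47 = 1 - 752 = -751
sqrt(|disc|) = sqrt(751) = 27.4044
Real part = -1/(2*4) = -0.1250
Imag part = 27.4044/(2*4) = 3.4255

-0.1250 ± 3.4255i


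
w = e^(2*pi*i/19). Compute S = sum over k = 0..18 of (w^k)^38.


The roots are w_k = w^k with w = e^(2*pi*i/19), and (w^k)^38 = (w^38)^k.
So S = 1 + u + u^2 + ... + u^(18) with u = w^38.
38 = 2*19 + 0, so 38 is a multiple of 19 and u = (w^19)^2 = 1.
Every one of the 19 terms equals 1: S = 19

S = 19


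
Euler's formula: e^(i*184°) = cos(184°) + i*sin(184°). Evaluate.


cos(184°) = -0.9976
sin(184°) = -0.0698

e^(i*184°) = -0.9976 - 0.0698i


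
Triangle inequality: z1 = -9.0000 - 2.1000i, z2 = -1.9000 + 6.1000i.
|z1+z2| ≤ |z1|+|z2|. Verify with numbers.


|z1| = sqrt((-9)^2 + (-2.1)^2) = sqrt(85.41) = 9.2418
|z2| = sqrt((-1.9)^2 + 6.1^2) = sqrt(40.82) = 6.3891
z1+z2 = -10.9000 + 4.0000i
|z1+z2| = sqrt(134.81) = 11.6108
|z1|+|z2| = 9.2418 + 6.3891 = 15.6309

|z1+z2| = 11.6108 ≤ |z1|+|z2| = 15.6309 (verified)


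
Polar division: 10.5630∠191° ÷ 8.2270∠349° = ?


r = 10.5630 / 8.2270 = 1.2839
theta = 191° - 349° = -158° = 202° (mod 360)

1.2839 cis(202°)


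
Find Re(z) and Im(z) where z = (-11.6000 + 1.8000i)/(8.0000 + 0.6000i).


Multiply by conjugate: (-11.6000 + 1.8000i)(8.0000 - 0.6000i) / (8^2 + 0.6^2)
Numerator real = -11.6*8 + 1.8*0.6 = -91.72
Numerator imag = 1.8*8 - (-11.6)*0.6 = 21.36
Denominator = 64.36
Re(z) = -91.72/64.36 = -1.4251
Im(z) = 21.36/64.36 = 0.3319

Re(z) = -1.4251, Im(z) = 0.3319


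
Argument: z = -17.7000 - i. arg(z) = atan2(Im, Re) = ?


Re = -17.7, Im = -1
arg = atan2(-1, -17.7) = -176.7664 degrees

arg(z) = -176.7664 degrees


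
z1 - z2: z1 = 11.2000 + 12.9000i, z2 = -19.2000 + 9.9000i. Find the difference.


Real: 11.2 + 19.2 = 30.4
Imag: 12.9 - 9.9 = 3

30.4000 + 3.0000i


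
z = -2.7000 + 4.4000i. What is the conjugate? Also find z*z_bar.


z_bar = -2.7000 - 4.4000i
z*z_bar = (-2.7)^2 + 4.4^2 = 7.29 + 19.36 = 26.65

z_bar = -2.7000 - 4.4000i, z*z_bar = 26.65


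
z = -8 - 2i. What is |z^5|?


|z| = sqrt(64+4) = sqrt(68) = 8.2462
|z^5| = |z|^5 = (sqrt(68))^5 = 68^2 * sqrt(68) = 4624*sqrt(68)

|z^5| = 4624*sqrt(68) ≈ 38130.4808


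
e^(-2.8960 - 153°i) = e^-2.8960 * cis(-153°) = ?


e^-2.8960 = 0.0552
cos(-153°) = -0.891
sin(-153°) = -0.454
Real = 0.0552*(-0.891) = -0.0492
Imag = 0.0552*(-0.454) = -0.0251

-0.0492 - 0.0251i


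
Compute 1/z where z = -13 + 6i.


|z|^2 = 169+36 = 205
1/z = (-13 - 6i)/205

1/z = -0.0634 - 0.0293i
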